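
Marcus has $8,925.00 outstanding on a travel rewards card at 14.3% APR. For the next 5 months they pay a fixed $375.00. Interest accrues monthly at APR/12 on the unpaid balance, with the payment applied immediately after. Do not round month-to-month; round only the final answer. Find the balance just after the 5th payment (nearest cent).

$7,549.38

Monthly rate r = 14.3%/12 = 1.19167% = 0.0119167.
Each month: B ← B·(1+r) − $375.00.
Month 1: interest $106.36; balance after payment $8,656.36.
Month 2: interest $103.15; balance after payment $8,384.51.
Month 3: interest $99.92; balance after payment $8,109.43.
Month 4: interest $96.64; balance after payment $7,831.06.
Month 5: interest $93.32; balance after payment $7,549.38.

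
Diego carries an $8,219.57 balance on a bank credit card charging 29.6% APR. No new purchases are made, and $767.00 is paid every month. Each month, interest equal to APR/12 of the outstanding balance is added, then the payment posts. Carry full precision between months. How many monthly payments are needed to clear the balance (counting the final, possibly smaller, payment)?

13 payments

Monthly rate r = 29.6%/12 = 2.46667% = 0.0246667.
Recurrence: B ← B·(1+r) − $767.00.
Month 1: interest $202.75; balance after payment $7,655.32.
Month 2: interest $188.83; balance after payment $7,077.15.
Closed form: n = −ln(1 − rB₀/P)/ln(1+r) = −ln(0.73566)/ln(1.02467) ≈ 12.598, so the balance reaches zero during payment 13.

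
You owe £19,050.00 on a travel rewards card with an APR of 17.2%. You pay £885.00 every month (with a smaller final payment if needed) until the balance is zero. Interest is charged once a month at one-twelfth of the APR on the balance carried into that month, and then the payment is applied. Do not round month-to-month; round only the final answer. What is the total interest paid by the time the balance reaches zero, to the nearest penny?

£3,893.03

Monthly rate r = 17.2%/12 = 1.43333% = 0.0143333.
Payoff takes n = ⌈−ln(1 − rB₀/P)/ln(1+r)⌉ = ⌈25.924⌉ = 26 payments; the last is £818.03.
Total paid = 25·£885.00 + £818.03 = £22,943.03.
Total interest = total paid − principal = £22,943.03 − £19,050.00 = £3,893.03.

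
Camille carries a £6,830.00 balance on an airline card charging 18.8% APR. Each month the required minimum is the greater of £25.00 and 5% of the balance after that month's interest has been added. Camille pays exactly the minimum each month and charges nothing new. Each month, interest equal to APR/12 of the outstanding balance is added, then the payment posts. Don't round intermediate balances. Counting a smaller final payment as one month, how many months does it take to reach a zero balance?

98 months

Monthly rate r = 18.8%/12 = 1.56667% = 0.0156667.
While 5% of the post-interest balance exceeds £25.00, each month B ← (B·(1+r))·(1 − 0.05), i.e. B shrinks by the factor (1+r)·0.95 = 0.96488.
This holds for months 1–74. Entering month 75 the balance is £484.79; 5% of the post-interest balance is now below £25.00, so the flat £25.00 minimum applies from here.
From month 75 a fixed £25.00 at rate r clears £484.79 in 24 more payments. Total: 74 + 24 = 98 months.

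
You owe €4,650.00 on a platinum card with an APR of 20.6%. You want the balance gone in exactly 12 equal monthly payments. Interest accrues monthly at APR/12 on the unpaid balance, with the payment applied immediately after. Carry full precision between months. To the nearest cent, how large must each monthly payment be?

Monthly rate r = 20.6%/12 = 1.71667% = 0.0171667.
Level-payment amortization: P = B₀·r / (1 − (1+r)^(−n)) = 4650.00·0.0171667 / (1 − 1.01717^(−12)).
Denominator 1 − (1+r)^(−12) = 0.184742946.
P = 79.825 / 0.184742946 ≈ 432.09.

€432.09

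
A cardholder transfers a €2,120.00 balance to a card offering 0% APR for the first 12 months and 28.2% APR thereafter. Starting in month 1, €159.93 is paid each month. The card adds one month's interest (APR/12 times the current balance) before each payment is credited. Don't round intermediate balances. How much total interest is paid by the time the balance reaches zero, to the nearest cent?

€5.79

Promo months 1–12 at r₀ = 0%/12 = 0; months 13+ at r₁ = 28.2%/12 = 0.0235.
After month 12 (no interest yet): B = €2,120.00 − 12·€159.93 = €200.84.
Then at r₁ with €159.93/mo: n₂ = −ln(1 − r₁·B/P)/ln(1+r₁) ≈ 1.29 → 2 more payments.
Total paid = 13·€159.93 + €46.70 = €2,125.79; interest = €2,125.79 − €2,120.00 = €5.79.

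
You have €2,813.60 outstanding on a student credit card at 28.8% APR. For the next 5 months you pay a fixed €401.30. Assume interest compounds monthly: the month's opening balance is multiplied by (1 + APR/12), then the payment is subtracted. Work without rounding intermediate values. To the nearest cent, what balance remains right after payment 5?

Monthly rate r = 28.8%/12 = 2.4% = 0.024.
Each month: B ← B·(1+r) − €401.30.
Month 1: interest €67.53; balance after payment €2,479.83.
Month 2: interest €59.52; balance after payment €2,138.04.
Month 3: interest €51.31; balance after payment €1,788.06.
Month 4: interest €42.91; balance after payment €1,429.67.
Month 5: interest €34.31; balance after payment €1,062.68.

€1,062.68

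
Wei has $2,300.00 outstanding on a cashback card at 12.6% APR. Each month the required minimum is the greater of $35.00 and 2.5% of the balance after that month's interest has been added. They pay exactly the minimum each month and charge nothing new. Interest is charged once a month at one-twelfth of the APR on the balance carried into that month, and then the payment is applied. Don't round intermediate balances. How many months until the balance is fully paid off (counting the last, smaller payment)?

Monthly rate r = 12.6%/12 = 1.05% = 0.0105.
While 2.5% of the post-interest balance exceeds $35.00, each month B ← (B·(1+r))·(1 − 0.025), i.e. B shrinks by the factor (1+r)·0.975 = 0.98524.
This holds for months 1–35. Entering month 36 the balance is $1,366.66; 2.5% of the post-interest balance is now below $35.00, so the flat $35.00 minimum applies from here.
From month 36 a fixed $35.00 at rate r clears $1,366.66 in 51 more payments. Total: 35 + 51 = 86 months.

86 months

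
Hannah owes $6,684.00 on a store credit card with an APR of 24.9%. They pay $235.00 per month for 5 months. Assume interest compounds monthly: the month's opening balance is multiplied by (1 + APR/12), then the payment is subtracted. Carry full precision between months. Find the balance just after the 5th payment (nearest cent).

$6,182.06

Monthly rate r = 24.9%/12 = 2.075% = 0.02075.
Each month: B ← B·(1+r) − $235.00.
Month 1: interest $138.69; balance after payment $6,587.69.
Month 2: interest $136.69; balance after payment $6,489.39.
Month 3: interest $134.65; balance after payment $6,389.04.
Month 4: interest $132.57; balance after payment $6,286.62.
Month 5: interest $130.45; balance after payment $6,182.06.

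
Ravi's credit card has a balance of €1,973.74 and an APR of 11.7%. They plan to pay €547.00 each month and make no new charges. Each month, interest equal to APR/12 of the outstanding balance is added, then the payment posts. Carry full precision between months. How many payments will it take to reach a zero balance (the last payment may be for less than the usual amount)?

4 months

Monthly rate r = 11.7%/12 = 0.975% = 0.00975.
Recurrence: B ← B·(1+r) − €547.00.
Month 1: interest €19.24; balance after payment €1,445.98.
Month 2: interest €14.10; balance after payment €913.08.
Month 3: interest €8.90; balance after payment €374.98.
Month 4: interest €3.66; balance after payment €0.00.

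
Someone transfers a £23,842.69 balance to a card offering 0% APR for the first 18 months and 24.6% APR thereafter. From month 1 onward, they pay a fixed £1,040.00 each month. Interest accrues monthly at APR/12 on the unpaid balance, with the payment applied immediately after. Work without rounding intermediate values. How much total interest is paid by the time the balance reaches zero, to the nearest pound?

£335

Promo months 1–18 at r₀ = 0%/12 = 0; months 19+ at r₁ = 24.6%/12 = 0.0205.
After month 18 (no interest yet): B = £23,842.69 − 18·£1,040.00 = £5,122.69.
Then at r₁ with £1,040.00/mo: n₂ = −ln(1 − r₁·B/P)/ln(1+r₁) ≈ 5.25 → 6 more payments.
Total paid = 23·£1,040.00 + £257.29 = £24,177.29; interest = £24,177.29 − £23,842.69 = £334.60.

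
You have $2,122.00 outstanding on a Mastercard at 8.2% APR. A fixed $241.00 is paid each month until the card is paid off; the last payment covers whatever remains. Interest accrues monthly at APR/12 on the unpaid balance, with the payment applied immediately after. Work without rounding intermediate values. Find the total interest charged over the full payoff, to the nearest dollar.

$74

Monthly rate r = 8.2%/12 = 0.683333% = 0.00683333.
Payoff takes n = ⌈−ln(1 − rB₀/P)/ln(1+r)⌉ = ⌈9.112⌉ = 10 payments; the last is $27.07.
Total paid = 9·$241.00 + $27.07 = $2,196.07.
Total interest = total paid − principal = $2,196.07 − $2,122.00 = $74.07.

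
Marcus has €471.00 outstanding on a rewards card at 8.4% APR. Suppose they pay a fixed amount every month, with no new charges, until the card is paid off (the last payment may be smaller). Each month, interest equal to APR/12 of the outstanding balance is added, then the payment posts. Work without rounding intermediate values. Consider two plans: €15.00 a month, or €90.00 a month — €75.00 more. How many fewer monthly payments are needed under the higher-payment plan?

30 fewer payments

Monthly rate r = 8.4%/12 = 0.7% = 0.007.
At €15.00/mo: n = ⌈−ln(1 − rB₀/P)/ln(1+r)⌉ = 36 payments (last €8.74); total interest = total paid − €471.00 = €62.74.
At €90.00/mo: 6 payments (last €31.59); total interest €10.59.
Payments saved = 36 − 6 = 30.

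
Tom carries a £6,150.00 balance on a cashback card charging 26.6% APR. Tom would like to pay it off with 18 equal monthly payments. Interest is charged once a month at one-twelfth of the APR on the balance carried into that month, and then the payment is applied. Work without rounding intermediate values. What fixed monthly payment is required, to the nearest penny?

£418.07

Monthly rate r = 26.6%/12 = 2.21667% = 0.0221667.
Level-payment amortization: P = B₀·r / (1 − (1+r)^(−n)) = 6150.00·0.0221667 / (1 − 1.02217^(−18)).
Denominator 1 − (1+r)^(−18) = 0.326078763.
P = 136.325 / 0.326078763 ≈ 418.07.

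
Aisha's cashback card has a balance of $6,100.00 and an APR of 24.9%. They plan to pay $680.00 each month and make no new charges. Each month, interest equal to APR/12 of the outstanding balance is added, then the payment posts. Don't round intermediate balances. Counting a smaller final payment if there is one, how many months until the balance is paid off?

Monthly rate r = 24.9%/12 = 2.075% = 0.02075.
Recurrence: B ← B·(1+r) − $680.00.
Month 1: interest $126.57; balance after payment $5,546.57.
Month 2: interest $115.09; balance after payment $4,981.67.
Closed form: n = −ln(1 − rB₀/P)/ln(1+r) = −ln(0.81386)/ln(1.02075) ≈ 10.029, so the balance reaches zero during payment 11.

11 payments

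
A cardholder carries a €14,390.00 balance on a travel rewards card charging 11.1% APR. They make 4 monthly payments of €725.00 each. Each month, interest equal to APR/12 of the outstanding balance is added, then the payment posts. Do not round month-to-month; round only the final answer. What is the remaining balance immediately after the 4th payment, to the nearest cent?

Monthly rate r = 11.1%/12 = 0.925% = 0.00925.
Each month: B ← B·(1+r) − €725.00.
Month 1: interest €133.11; balance after payment €13,798.11.
Month 2: interest €127.63; balance after payment €13,200.74.
Month 3: interest €122.11; balance after payment €12,597.85.
Month 4: interest €116.53; balance after payment €11,989.38.

€11,989.38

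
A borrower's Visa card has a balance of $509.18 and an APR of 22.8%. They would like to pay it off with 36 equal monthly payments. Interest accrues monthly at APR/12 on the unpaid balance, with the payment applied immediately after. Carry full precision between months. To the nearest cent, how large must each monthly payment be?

Monthly rate r = 22.8%/12 = 1.9% = 0.019.
Level-payment amortization: P = B₀·r / (1 − (1+r)^(−n)) = 509.18·0.019 / (1 − 1.019^(−36)).
Denominator 1 − (1+r)^(−36) = 0.492157111.
P = 9.67442 / 0.492157111 ≈ 19.66.

$19.66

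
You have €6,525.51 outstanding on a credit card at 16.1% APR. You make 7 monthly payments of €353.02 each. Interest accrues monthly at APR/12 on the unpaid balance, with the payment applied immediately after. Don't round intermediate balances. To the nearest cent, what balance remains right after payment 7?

Monthly rate r = 16.1%/12 = 1.34167% = 0.0134167.
Each month: B ← B·(1+r) − €353.02.
Month 1: interest €87.55; balance after payment €6,260.04.
Month 2: interest €83.99; balance after payment €5,991.01.
Month 3: interest €80.38; balance after payment €5,718.37.
Month 4: interest €76.72; balance after payment €5,442.07.
Month 5: interest €73.01; balance after payment €5,162.06.
Month 6: interest €69.26; balance after payment €4,878.30.
Month 7: interest €65.45; balance after payment €4,590.73.

€4,590.73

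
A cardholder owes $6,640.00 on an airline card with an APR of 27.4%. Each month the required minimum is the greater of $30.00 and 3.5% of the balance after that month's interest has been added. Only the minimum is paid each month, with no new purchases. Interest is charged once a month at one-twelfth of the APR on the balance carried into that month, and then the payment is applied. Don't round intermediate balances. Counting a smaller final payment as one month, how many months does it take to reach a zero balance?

Monthly rate r = 27.4%/12 = 2.28333% = 0.0228333.
While 3.5% of the post-interest balance exceeds $30.00, each month B ← (B·(1+r))·(1 − 0.035), i.e. B shrinks by the factor (1+r)·0.965 = 0.98703.
This holds for months 1–159. Entering month 160 the balance is $833.65; 3.5% of the post-interest balance is now below $30.00, so the flat $30.00 minimum applies from here.
From month 160 a fixed $30.00 at rate r clears $833.65 in 45 more payments. Total: 159 + 45 = 204 months.

204 months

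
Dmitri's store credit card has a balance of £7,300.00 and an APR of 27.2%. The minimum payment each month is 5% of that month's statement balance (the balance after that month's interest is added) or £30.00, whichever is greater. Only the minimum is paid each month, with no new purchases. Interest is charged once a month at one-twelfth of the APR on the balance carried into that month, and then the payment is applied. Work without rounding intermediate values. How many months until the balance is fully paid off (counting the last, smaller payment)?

Monthly rate r = 27.2%/12 = 2.26667% = 0.0226667.
While 5% of the post-interest balance exceeds £30.00, each month B ← (B·(1+r))·(1 − 0.05), i.e. B shrinks by the factor (1+r)·0.95 = 0.97153.
This holds for months 1–88. Entering month 89 the balance is £574.91; 5% of the post-interest balance is now below £30.00, so the flat £30.00 minimum applies from here.
From month 89 a fixed £30.00 at rate r clears £574.91 in 26 more payments. Total: 88 + 26 = 114 months.

114 months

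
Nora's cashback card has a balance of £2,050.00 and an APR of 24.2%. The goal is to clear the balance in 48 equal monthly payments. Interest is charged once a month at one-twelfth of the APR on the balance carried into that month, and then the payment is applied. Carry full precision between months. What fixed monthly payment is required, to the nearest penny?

£67.06

Monthly rate r = 24.2%/12 = 2.01667% = 0.0201667.
Level-payment amortization: P = B₀·r / (1 − (1+r)^(−n)) = 2050.00·0.0201667 / (1 − 1.02017^(−48)).
Denominator 1 − (1+r)^(−48) = 0.616481955.
P = 41.3417 / 0.616481955 ≈ 67.06.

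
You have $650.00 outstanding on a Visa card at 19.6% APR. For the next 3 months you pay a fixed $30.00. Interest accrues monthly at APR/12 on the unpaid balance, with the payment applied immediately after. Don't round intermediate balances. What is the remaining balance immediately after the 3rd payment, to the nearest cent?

$590.90

Monthly rate r = 19.6%/12 = 1.63333% = 0.0163333.
Each month: B ← B·(1+r) − $30.00.
Month 1: interest $10.62; balance after payment $630.62.
Month 2: interest $10.30; balance after payment $610.92.
Month 3: interest $9.98; balance after payment $590.90.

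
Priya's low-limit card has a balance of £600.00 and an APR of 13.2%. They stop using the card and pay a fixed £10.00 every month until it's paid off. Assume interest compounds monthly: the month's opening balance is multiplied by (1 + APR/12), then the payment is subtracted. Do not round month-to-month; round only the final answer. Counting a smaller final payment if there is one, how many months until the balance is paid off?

99 months

Monthly rate r = 13.2%/12 = 1.1% = 0.011.
Recurrence: B ← B·(1+r) − £10.00.
Month 1: interest £6.60; balance after payment £596.60.
Month 2: interest £6.56; balance after payment £593.16.
Closed form: n = −ln(1 − rB₀/P)/ln(1+r) = −ln(0.34)/ln(1.011) ≈ 98.612, so the balance reaches zero during payment 99.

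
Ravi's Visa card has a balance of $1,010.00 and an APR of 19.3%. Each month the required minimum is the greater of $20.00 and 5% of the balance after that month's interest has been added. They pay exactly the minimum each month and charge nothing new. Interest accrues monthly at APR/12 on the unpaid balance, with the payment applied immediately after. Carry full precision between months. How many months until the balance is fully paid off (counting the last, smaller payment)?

51 months

Monthly rate r = 19.3%/12 = 1.60833% = 0.0160833.
While 5% of the post-interest balance exceeds $20.00, each month B ← (B·(1+r))·(1 − 0.05), i.e. B shrinks by the factor (1+r)·0.95 = 0.96528.
This holds for months 1–27. Entering month 28 the balance is $389.00; 5% of the post-interest balance is now below $20.00, so the flat $20.00 minimum applies from here.
From month 28 a fixed $20.00 at rate r clears $389.00 in 24 more payments. Total: 27 + 24 = 51 months.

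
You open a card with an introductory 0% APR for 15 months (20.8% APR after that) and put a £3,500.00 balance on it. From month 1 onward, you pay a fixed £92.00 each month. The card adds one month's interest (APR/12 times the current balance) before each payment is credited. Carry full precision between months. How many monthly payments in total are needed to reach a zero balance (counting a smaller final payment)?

45 months

Promo months 1–15 at r₀ = 0%/12 = 0; months 16+ at r₁ = 20.8%/12 = 0.0173333.
After month 15 (no interest yet): B = £3,500.00 − 15·£92.00 = £2,120.00.
Then at r₁ with £92.00/mo: n₂ = −ln(1 − r₁·B/P)/ln(1+r₁) ≈ 29.67 → 30 more payments.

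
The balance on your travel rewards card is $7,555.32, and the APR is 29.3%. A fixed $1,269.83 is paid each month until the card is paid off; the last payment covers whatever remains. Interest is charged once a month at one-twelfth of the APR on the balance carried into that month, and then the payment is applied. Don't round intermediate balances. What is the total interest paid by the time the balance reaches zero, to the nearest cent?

Monthly rate r = 29.3%/12 = 2.44167% = 0.0244167.
Payoff takes n = ⌈−ln(1 − rB₀/P)/ln(1+r)⌉ = ⌈6.507⌉ = 7 payments; the last is $647.95.
Total paid = 6·$1,269.83 + $647.95 = $8,266.93.
Total interest = total paid − principal = $8,266.93 − $7,555.32 = $711.61.

$711.61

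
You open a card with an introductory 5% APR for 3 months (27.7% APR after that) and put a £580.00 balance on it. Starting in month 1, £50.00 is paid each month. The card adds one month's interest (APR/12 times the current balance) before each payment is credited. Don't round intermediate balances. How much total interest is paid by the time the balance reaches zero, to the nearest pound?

£63

Promo months 1–3 at r₀ = 5%/12 = 0.00416667; months 4+ at r₁ = 27.7%/12 = 0.0230833.
After month 3: iterate B ← B·(1+r₀) − £50.00 for 3 months → £436.65.
Then at r₁ with £50.00/mo: n₂ = −ln(1 − r₁·B/P)/ln(1+r₁) ≈ 9.87 → 10 more payments.
Total paid = 12·£50.00 + £43.32 = £643.32; interest = £643.32 − £580.00 = £63.32.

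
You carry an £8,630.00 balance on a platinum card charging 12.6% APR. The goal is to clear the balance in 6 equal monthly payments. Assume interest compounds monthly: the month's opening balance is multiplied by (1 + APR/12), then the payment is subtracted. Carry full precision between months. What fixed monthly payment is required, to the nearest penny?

Monthly rate r = 12.6%/12 = 1.05% = 0.0105.
Level-payment amortization: P = B₀·r / (1 − (1+r)^(−n)) = 8630.00·0.0105 / (1 − 1.0105^(−6)).
Denominator 1 − (1+r)^(−6) = 0.060748077.
P = 90.615 / 0.060748077 ≈ 1491.65.

£1,491.65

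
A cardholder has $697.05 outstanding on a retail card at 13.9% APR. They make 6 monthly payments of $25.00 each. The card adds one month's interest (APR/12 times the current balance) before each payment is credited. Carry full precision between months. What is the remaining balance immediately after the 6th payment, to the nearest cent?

Monthly rate r = 13.9%/12 = 1.15833% = 0.0115833.
Each month: B ← B·(1+r) − $25.00.
Month 1: interest $8.07; balance after payment $680.12.
Month 2: interest $7.88; balance after payment $663.00.
Month 3: interest $7.68; balance after payment $645.68.
Month 4: interest $7.48; balance after payment $628.16.
Month 5: interest $7.28; balance after payment $610.44.
Month 6: interest $7.07; balance after payment $592.51.

$592.51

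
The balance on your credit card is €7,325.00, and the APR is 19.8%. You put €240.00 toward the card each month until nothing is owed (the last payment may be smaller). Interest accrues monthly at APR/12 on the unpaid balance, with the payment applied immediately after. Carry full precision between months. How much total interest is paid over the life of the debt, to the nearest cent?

€2,946.20

Monthly rate r = 19.8%/12 = 1.65% = 0.0165.
Payoff takes n = ⌈−ln(1 − rB₀/P)/ln(1+r)⌉ = ⌈42.795⌉ = 43 payments; the last is €191.20.
Total paid = 42·€240.00 + €191.20 = €10,271.20.
Total interest = total paid − principal = €10,271.20 − €7,325.00 = €2,946.20.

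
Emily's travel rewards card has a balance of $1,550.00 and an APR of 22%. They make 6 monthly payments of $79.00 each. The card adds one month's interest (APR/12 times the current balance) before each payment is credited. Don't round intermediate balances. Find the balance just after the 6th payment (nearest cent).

Monthly rate r = 22%/12 = 1.83333% = 0.0183333.
Each month: B ← B·(1+r) − $79.00.
Month 1: interest $28.42; balance after payment $1,499.42.
Month 2: interest $27.49; balance after payment $1,447.91.
Month 3: interest $26.54; balance after payment $1,395.45.
Month 4: interest $25.58; balance after payment $1,342.03.
Month 5: interest $24.60; balance after payment $1,287.64.
Month 6: interest $23.61; balance after payment $1,232.24.

$1,232.24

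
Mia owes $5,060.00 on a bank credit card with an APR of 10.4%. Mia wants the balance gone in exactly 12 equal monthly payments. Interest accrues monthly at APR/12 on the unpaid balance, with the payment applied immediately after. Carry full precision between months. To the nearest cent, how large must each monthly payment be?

$445.80

Monthly rate r = 10.4%/12 = 0.866667% = 0.00866667.
Level-payment amortization: P = B₀·r / (1 − (1+r)^(−n)) = 5060.00·0.00866667 / (1 − 1.00867^(−12)).
Denominator 1 − (1+r)^(−12) = 0.0983707914.
P = 43.8533 / 0.0983707914 ≈ 445.80.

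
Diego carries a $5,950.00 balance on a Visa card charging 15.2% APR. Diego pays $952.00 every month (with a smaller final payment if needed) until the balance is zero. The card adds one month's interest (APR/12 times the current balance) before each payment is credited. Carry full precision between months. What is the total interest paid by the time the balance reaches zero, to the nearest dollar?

$289

Monthly rate r = 15.2%/12 = 1.26667% = 0.0126667.
Payoff takes n = ⌈−ln(1 − rB₀/P)/ln(1+r)⌉ = ⌈6.552⌉ = 7 payments; the last is $527.40.
Total paid = 6·$952.00 + $527.40 = $6,239.40.
Total interest = total paid − principal = $6,239.40 − $5,950.00 = $289.40.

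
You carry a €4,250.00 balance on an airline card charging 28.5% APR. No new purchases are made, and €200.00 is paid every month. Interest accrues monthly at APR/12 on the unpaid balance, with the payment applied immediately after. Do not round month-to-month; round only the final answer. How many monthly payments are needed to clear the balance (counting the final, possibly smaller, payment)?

30 payments

Monthly rate r = 28.5%/12 = 2.375% = 0.02375.
Recurrence: B ← B·(1+r) − €200.00.
Month 1: interest €100.94; balance after payment €4,150.94.
Month 2: interest €98.58; balance after payment €4,049.52.
Closed form: n = −ln(1 − rB₀/P)/ln(1+r) = −ln(0.49531)/ln(1.02375) ≈ 29.932, so the balance reaches zero during payment 30.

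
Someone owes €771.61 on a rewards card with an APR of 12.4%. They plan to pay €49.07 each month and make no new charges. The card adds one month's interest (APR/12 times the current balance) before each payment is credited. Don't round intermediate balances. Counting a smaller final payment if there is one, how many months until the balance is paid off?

18 months

Monthly rate r = 12.4%/12 = 1.03333% = 0.0103333.
Recurrence: B ← B·(1+r) − €49.07.
Month 1: interest €7.97; balance after payment €730.51.
Month 2: interest €7.55; balance after payment €688.99.
Closed form: n = −ln(1 − rB₀/P)/ln(1+r) = −ln(0.83751)/ln(1.01033) ≈ 17.249, so the balance reaches zero during payment 18.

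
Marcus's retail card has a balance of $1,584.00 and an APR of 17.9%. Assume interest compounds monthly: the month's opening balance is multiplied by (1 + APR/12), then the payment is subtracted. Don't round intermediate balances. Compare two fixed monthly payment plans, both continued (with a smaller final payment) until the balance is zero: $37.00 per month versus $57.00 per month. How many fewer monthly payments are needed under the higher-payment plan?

Monthly rate r = 17.9%/12 = 1.49167% = 0.0149167.
At $37.00/mo: n = ⌈−ln(1 − rB₀/P)/ln(1+r)⌉ = 69 payments (last $27.32); total interest = total paid − $1,584.00 = $959.32.
At $57.00/mo: 37 payments (last $8.91); total interest $476.91.
Payments saved = 69 − 37 = 32.

32 fewer payments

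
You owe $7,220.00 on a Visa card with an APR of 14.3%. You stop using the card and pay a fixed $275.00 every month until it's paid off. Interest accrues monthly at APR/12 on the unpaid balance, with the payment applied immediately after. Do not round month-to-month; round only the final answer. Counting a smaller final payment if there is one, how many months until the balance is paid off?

32 payments

Monthly rate r = 14.3%/12 = 1.19167% = 0.0119167.
Recurrence: B ← B·(1+r) − $275.00.
Month 1: interest $86.04; balance after payment $7,031.04.
Month 2: interest $83.79; balance after payment $6,839.82.
Closed form: n = −ln(1 − rB₀/P)/ln(1+r) = −ln(0.68713)/ln(1.01192) ≈ 31.675, so the balance reaches zero during payment 32.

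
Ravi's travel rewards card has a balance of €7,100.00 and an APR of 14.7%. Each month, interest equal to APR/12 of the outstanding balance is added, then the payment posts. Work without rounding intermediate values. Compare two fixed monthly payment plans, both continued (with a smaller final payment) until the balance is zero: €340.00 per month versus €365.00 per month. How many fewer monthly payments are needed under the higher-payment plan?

Monthly rate r = 14.7%/12 = 1.225% = 0.01225.
At €340.00/mo: n = ⌈−ln(1 − rB₀/P)/ln(1+r)⌉ = 25 payments (last €90.98); total interest = total paid − €7,100.00 = €1,150.98.
At €365.00/mo: 23 payments (last €130.12); total interest €1,060.12.
Payments saved = 25 − 23 = 2.

2 fewer payments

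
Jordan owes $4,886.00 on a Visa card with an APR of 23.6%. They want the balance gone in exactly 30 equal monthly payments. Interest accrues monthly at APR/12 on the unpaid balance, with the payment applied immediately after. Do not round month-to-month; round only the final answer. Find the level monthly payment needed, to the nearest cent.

Monthly rate r = 23.6%/12 = 1.96667% = 0.0196667.
Level-payment amortization: P = B₀·r / (1 − (1+r)^(−n)) = 4886.00·0.0196667 / (1 − 1.01967^(−30)).
Denominator 1 − (1+r)^(−30) = 0.442489139.
P = 96.0913 / 0.442489139 ≈ 217.16.

$217.16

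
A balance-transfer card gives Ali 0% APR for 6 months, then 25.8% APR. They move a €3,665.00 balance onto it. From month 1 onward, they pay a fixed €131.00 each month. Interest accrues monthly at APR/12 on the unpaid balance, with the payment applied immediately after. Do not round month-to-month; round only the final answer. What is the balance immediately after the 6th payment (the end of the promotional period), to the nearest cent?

Promo months 1–6 at r₀ = 0%/12 = 0; months 7+ at r₁ = 25.8%/12 = 0.0215.
After month 6 (no interest yet): B = €3,665.00 − 6·€131.00 = €2,879.00.

€2,879.00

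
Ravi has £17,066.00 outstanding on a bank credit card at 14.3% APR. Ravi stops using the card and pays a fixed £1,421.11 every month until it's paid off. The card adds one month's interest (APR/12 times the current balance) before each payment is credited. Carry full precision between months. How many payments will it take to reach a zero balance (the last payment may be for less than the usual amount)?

Monthly rate r = 14.3%/12 = 1.19167% = 0.0119167.
Recurrence: B ← B·(1+r) − £1,421.11.
Month 1: interest £203.37; balance after payment £15,848.26.
Month 2: interest £188.86; balance after payment £14,616.01.
Closed form: n = −ln(1 − rB₀/P)/ln(1+r) = −ln(0.85689)/ln(1.01192) ≈ 13.037, so the balance reaches zero during payment 14.

14 payments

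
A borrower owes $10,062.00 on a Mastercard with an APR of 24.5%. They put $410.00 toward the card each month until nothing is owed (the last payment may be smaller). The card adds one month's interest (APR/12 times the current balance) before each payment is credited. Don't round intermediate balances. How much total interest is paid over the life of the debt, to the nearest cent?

Monthly rate r = 24.5%/12 = 2.04167% = 0.0204167.
Payoff takes n = ⌈−ln(1 − rB₀/P)/ln(1+r)⌉ = ⌈34.400⌉ = 35 payments; the last is $164.98.
Total paid = 34·$410.00 + $164.98 = $14,104.98.
Total interest = total paid − principal = $14,104.98 − $10,062.00 = $4,042.98.

$4,042.98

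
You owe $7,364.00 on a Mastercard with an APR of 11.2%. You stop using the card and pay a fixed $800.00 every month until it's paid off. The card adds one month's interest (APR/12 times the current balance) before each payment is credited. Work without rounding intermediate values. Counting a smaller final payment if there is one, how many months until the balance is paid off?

10 payments

Monthly rate r = 11.2%/12 = 0.933333% = 0.00933333.
Recurrence: B ← B·(1+r) − $800.00.
Month 1: interest $68.73; balance after payment $6,632.73.
Month 2: interest $61.91; balance after payment $5,894.64.
Closed form: n = −ln(1 − rB₀/P)/ln(1+r) = −ln(0.91409)/ln(1.00933) ≈ 9.669, so the balance reaches zero during payment 10.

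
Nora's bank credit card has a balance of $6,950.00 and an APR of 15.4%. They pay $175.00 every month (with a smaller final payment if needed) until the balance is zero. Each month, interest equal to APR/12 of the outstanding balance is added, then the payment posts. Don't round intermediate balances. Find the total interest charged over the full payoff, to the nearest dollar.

Monthly rate r = 15.4%/12 = 1.28333% = 0.0128333.
Payoff takes n = ⌈−ln(1 − rB₀/P)/ln(1+r)⌉ = ⌈55.888⌉ = 56 payments; the last is $155.56.
Total paid = 55·$175.00 + $155.56 = $9,780.56.
Total interest = total paid − principal = $9,780.56 − $6,950.00 = $2,830.56.

$2,831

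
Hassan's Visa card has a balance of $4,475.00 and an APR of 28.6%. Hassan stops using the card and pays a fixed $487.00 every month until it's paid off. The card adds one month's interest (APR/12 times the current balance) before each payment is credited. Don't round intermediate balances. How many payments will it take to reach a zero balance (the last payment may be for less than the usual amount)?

Monthly rate r = 28.6%/12 = 2.38333% = 0.0238333.
Recurrence: B ← B·(1+r) − $487.00.
Month 1: interest $106.65; balance after payment $4,094.65.
Month 2: interest $97.59; balance after payment $3,705.24.
Closed form: n = −ln(1 − rB₀/P)/ln(1+r) = −ln(0.781)/ln(1.02383) ≈ 10.494, so the balance reaches zero during payment 11.

11 months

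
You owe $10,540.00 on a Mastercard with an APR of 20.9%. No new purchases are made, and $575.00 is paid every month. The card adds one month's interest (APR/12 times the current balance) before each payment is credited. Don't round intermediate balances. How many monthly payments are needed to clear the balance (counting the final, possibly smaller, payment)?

Monthly rate r = 20.9%/12 = 1.74167% = 0.0174167.
Recurrence: B ← B·(1+r) − $575.00.
Month 1: interest $183.57; balance after payment $10,148.57.
Month 2: interest $176.75; balance after payment $9,750.33.
Closed form: n = −ln(1 − rB₀/P)/ln(1+r) = −ln(0.68074)/ln(1.01742) ≈ 22.272, so the balance reaches zero during payment 23.

23 months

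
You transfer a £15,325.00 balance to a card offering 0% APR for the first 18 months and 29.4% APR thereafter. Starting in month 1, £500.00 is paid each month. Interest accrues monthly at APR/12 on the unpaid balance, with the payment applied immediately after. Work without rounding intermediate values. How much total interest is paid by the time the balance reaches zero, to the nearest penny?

£1,339.21

Promo months 1–18 at r₀ = 0%/12 = 0; months 19+ at r₁ = 29.4%/12 = 0.0245.
After month 18 (no interest yet): B = £15,325.00 − 18·£500.00 = £6,325.00.
Then at r₁ with £500.00/mo: n₂ = −ln(1 − r₁·B/P)/ln(1+r₁) ≈ 15.33 → 16 more payments.
Total paid = 33·£500.00 + £164.21 = £16,664.21; interest = £16,664.21 − £15,325.00 = £1,339.21.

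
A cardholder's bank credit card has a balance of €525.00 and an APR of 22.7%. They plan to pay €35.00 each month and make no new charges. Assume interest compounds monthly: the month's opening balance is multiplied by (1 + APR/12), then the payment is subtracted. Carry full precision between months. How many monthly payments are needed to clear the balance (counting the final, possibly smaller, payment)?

18 payments

Monthly rate r = 22.7%/12 = 1.89167% = 0.0189167.
Recurrence: B ← B·(1+r) − €35.00.
Month 1: interest €9.93; balance after payment €499.93.
Month 2: interest €9.46; balance after payment €474.39.
Closed form: n = −ln(1 − rB₀/P)/ln(1+r) = −ln(0.71625)/ln(1.01892) ≈ 17.808, so the balance reaches zero during payment 18.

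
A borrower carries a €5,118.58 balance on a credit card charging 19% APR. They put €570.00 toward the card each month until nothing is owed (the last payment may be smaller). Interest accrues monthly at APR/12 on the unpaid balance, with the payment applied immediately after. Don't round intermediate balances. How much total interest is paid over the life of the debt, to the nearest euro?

Monthly rate r = 19%/12 = 1.58333% = 0.0158333.
Payoff takes n = ⌈−ln(1 − rB₀/P)/ln(1+r)⌉ = ⌈9.763⌉ = 10 payments; the last is €435.52.
Total paid = 9·€570.00 + €435.52 = €5,565.52.
Total interest = total paid − principal = €5,565.52 − €5,118.58 = €446.94.

€447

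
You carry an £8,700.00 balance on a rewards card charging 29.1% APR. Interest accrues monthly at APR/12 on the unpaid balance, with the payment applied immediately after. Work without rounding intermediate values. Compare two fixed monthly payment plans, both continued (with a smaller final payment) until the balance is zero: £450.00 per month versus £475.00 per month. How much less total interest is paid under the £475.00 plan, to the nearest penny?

£239.94

Monthly rate r = 29.1%/12 = 2.425% = 0.02425.
At £450.00/mo: n = ⌈−ln(1 − rB₀/P)/ln(1+r)⌉ = 27 payments (last £183.53); total interest = total paid − £8,700.00 = £3,183.53.
At £475.00/mo: 25 payments (last £243.59); total interest £2,943.59.
Interest saved = £3,183.53 − £2,943.59 = £239.94.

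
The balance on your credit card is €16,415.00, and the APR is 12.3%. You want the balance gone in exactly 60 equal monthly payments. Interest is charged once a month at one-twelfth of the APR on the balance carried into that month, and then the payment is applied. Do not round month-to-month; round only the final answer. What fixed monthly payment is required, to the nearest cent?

€367.64

Monthly rate r = 12.3%/12 = 1.025% = 0.01025.
Level-payment amortization: P = B₀·r / (1 − (1+r)^(−n)) = 16415.00·0.01025 / (1 − 1.01025^(−60)).
Denominator 1 − (1+r)^(−60) = 0.457663976.
P = 168.254 / 0.457663976 ≈ 367.64.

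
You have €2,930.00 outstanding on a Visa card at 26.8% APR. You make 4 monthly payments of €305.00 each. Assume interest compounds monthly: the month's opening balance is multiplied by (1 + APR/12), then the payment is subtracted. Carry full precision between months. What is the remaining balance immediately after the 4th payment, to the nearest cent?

Monthly rate r = 26.8%/12 = 2.23333% = 0.0223333.
Each month: B ← B·(1+r) − €305.00.
Month 1: interest €65.44; balance after payment €2,690.44.
Month 2: interest €60.09; balance after payment €2,445.52.
Month 3: interest €54.62; balance after payment €2,195.14.
Month 4: interest €49.02; balance after payment €1,939.16.

€1,939.16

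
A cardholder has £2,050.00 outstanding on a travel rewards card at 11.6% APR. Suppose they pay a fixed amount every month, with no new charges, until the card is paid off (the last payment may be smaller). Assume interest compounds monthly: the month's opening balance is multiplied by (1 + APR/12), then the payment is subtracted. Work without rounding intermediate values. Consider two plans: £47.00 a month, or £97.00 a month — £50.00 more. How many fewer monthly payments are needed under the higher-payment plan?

33 fewer payments

Monthly rate r = 11.6%/12 = 0.966667% = 0.00966667.
At £47.00/mo: n = ⌈−ln(1 − rB₀/P)/ln(1+r)⌉ = 57 payments (last £43.06); total interest = total paid − £2,050.00 = £625.06.
At £97.00/mo: 24 payments (last £73.31); total interest £254.31.
Payments saved = 57 − 24 = 33.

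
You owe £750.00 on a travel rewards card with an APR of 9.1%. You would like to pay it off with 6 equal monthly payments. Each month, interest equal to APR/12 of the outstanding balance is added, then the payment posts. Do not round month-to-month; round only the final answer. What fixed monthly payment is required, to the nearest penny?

£128.34

Monthly rate r = 9.1%/12 = 0.758333% = 0.00758333.
Level-payment amortization: P = B₀·r / (1 − (1+r)^(−n)) = 750.00·0.00758333 / (1 − 1.00758^(−6)).
Denominator 1 − (1+r)^(−6) = 0.044316365.
P = 5.6875 / 0.044316365 ≈ 128.34.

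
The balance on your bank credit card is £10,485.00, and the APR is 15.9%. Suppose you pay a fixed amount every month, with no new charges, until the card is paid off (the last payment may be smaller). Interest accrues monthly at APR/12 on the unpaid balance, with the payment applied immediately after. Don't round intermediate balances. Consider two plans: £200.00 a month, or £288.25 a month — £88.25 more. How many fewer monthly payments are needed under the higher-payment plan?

Monthly rate r = 15.9%/12 = 1.325% = 0.01325.
At £200.00/mo: n = ⌈−ln(1 − rB₀/P)/ln(1+r)⌉ = 91 payments (last £23.94); total interest = total paid − £10,485.00 = £7,538.94.
At £288.25/mo: 50 payments (last £278.72); total interest £3,917.97.
Payments saved = 91 − 50 = 41.

41 fewer payments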